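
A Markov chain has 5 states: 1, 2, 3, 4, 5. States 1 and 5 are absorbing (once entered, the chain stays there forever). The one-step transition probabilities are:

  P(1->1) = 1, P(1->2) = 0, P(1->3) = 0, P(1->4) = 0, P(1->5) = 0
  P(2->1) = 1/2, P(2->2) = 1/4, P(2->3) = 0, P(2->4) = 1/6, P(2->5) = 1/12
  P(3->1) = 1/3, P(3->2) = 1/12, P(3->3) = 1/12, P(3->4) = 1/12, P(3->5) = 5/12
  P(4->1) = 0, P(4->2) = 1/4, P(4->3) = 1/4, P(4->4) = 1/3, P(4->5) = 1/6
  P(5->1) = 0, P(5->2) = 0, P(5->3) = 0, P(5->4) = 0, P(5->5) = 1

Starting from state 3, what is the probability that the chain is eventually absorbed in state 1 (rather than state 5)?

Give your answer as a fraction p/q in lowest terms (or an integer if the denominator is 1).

Let a_i = P(absorbed in 1 | start in state i).
Boundary conditions: a_1 = 1, a_5 = 0.
For each transient state i, a_i = sum_j P(i->j) * a_j:
  a_2 = 1/2*a_1 + 1/4*a_2 + 0*a_3 + 1/6*a_4 + 1/12*a_5
  a_3 = 1/3*a_1 + 1/12*a_2 + 1/12*a_3 + 1/12*a_4 + 5/12*a_5
  a_4 = 0*a_1 + 1/4*a_2 + 1/4*a_3 + 1/3*a_4 + 1/6*a_5

Substituting a_1 = 1 and a_5 = 0, rearrange to (I - Q) a = r where r[i] = P(i -> 1):
  [3/4, 0, -1/6] . (a_2, a_3, a_4) = 1/2
  [-1/12, 11/12, -1/12] . (a_2, a_3, a_4) = 1/3
  [-1/4, -1/4, 2/3] . (a_2, a_3, a_4) = 0

Solving yields:
  a_2 = 178/231
  a_3 = 10/21
  a_4 = 36/77

Starting state is 3, so the absorption probability is a_3 = 10/21.

Answer: 10/21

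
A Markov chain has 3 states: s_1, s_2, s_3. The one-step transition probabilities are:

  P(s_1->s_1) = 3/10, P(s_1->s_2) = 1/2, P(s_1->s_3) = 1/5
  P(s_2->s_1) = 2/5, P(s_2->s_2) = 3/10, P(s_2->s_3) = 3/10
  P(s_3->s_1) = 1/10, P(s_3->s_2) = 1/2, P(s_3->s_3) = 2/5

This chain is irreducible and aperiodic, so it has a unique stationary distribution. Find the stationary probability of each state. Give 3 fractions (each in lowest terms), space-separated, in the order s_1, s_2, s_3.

The stationary distribution satisfies pi = pi * P, i.e.:
  pi_s_1 = 3/10*pi_s_1 + 2/5*pi_s_2 + 1/10*pi_s_3
  pi_s_2 = 1/2*pi_s_1 + 3/10*pi_s_2 + 1/2*pi_s_3
  pi_s_3 = 1/5*pi_s_1 + 3/10*pi_s_2 + 2/5*pi_s_3
with normalization: pi_s_1 + pi_s_2 + pi_s_3 = 1.

Using the first 2 balance equations plus normalization, the linear system A*pi = b is:
  [-7/10, 2/5, 1/10] . pi = 0
  [1/2, -7/10, 1/2] . pi = 0
  [1, 1, 1] . pi = 1

Solving yields:
  pi_s_1 = 9/32
  pi_s_2 = 5/12
  pi_s_3 = 29/96

Verification (pi * P):
  9/32*3/10 + 5/12*2/5 + 29/96*1/10 = 9/32 = pi_s_1  (ok)
  9/32*1/2 + 5/12*3/10 + 29/96*1/2 = 5/12 = pi_s_2  (ok)
  9/32*1/5 + 5/12*3/10 + 29/96*2/5 = 29/96 = pi_s_3  (ok)

Answer: 9/32 5/12 29/96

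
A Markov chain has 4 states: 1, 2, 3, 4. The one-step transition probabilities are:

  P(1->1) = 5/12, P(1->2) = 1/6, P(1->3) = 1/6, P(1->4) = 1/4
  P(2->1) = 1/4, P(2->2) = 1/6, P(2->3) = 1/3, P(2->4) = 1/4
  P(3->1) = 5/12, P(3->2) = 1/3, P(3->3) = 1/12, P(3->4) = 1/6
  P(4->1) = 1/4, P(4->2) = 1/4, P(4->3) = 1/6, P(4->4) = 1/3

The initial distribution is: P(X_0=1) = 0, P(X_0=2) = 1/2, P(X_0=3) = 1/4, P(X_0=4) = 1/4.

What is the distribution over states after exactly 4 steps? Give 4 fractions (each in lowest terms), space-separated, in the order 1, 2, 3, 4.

Propagating the distribution step by step (d_{t+1} = d_t * P):
d_0 = (1=0, 2=1/2, 3=1/4, 4=1/4)
  d_1[1] = 0*5/12 + 1/2*1/4 + 1/4*5/12 + 1/4*1/4 = 7/24
  d_1[2] = 0*1/6 + 1/2*1/6 + 1/4*1/3 + 1/4*1/4 = 11/48
  d_1[3] = 0*1/6 + 1/2*1/3 + 1/4*1/12 + 1/4*1/6 = 11/48
  d_1[4] = 0*1/4 + 1/2*1/4 + 1/4*1/6 + 1/4*1/3 = 1/4
d_1 = (1=7/24, 2=11/48, 3=11/48, 4=1/4)
  d_2[1] = 7/24*5/12 + 11/48*1/4 + 11/48*5/12 + 1/4*1/4 = 97/288
  d_2[2] = 7/24*1/6 + 11/48*1/6 + 11/48*1/3 + 1/4*1/4 = 65/288
  d_2[3] = 7/24*1/6 + 11/48*1/3 + 11/48*1/12 + 1/4*1/6 = 107/576
  d_2[4] = 7/24*1/4 + 11/48*1/4 + 11/48*1/6 + 1/4*1/3 = 145/576
d_2 = (1=97/288, 2=65/288, 3=107/576, 4=145/576)
  d_3[1] = 97/288*5/12 + 65/288*1/4 + 107/576*5/12 + 145/576*1/4 = 1165/3456
  d_3[2] = 97/288*1/6 + 65/288*1/6 + 107/576*1/3 + 145/576*1/4 = 1511/6912
  d_3[3] = 97/288*1/6 + 65/288*1/3 + 107/576*1/12 + 145/576*1/6 = 145/768
  d_3[4] = 97/288*1/4 + 65/288*1/4 + 107/576*1/6 + 145/576*1/3 = 883/3456
d_3 = (1=1165/3456, 2=1511/6912, 3=145/768, 4=883/3456)
  d_4[1] = 1165/3456*5/12 + 1511/6912*1/4 + 145/768*5/12 + 883/3456*1/4 = 14003/41472
  d_4[2] = 1165/3456*1/6 + 1511/6912*1/6 + 145/768*1/3 + 883/3456*1/4 = 2275/10368
  d_4[3] = 1165/3456*1/6 + 1511/6912*1/3 + 145/768*1/12 + 883/3456*1/6 = 15541/82944
  d_4[4] = 1165/3456*1/4 + 1511/6912*1/4 + 145/768*1/6 + 883/3456*1/3 = 21197/82944
d_4 = (1=14003/41472, 2=2275/10368, 3=15541/82944, 4=21197/82944)

Answer: 14003/41472 2275/10368 15541/82944 21197/82944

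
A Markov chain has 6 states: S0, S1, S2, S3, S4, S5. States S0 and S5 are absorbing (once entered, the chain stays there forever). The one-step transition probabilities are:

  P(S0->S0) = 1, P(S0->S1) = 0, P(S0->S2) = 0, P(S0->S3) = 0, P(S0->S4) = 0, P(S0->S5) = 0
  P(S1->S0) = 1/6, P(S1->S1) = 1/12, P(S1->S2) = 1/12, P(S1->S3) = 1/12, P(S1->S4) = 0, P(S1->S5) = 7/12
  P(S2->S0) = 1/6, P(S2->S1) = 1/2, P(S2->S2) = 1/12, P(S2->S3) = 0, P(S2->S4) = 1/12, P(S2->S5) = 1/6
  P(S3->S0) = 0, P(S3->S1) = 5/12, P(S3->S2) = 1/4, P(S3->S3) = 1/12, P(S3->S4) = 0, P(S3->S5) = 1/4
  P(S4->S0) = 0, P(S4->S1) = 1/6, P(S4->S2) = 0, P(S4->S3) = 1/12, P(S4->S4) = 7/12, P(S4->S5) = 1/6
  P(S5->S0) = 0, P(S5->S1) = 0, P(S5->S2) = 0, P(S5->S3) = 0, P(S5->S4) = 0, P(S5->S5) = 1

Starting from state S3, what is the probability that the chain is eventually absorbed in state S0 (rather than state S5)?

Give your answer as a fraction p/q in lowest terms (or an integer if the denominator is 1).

Let a_i = P(absorbed in S0 | start in state i).
Boundary conditions: a_S0 = 1, a_S5 = 0.
For each transient state i, a_i = sum_j P(i->j) * a_j:
  a_S1 = 1/6*a_S0 + 1/12*a_S1 + 1/12*a_S2 + 1/12*a_S3 + 0*a_S4 + 7/12*a_S5
  a_S2 = 1/6*a_S0 + 1/2*a_S1 + 1/12*a_S2 + 0*a_S3 + 1/12*a_S4 + 1/6*a_S5
  a_S3 = 0*a_S0 + 5/12*a_S1 + 1/4*a_S2 + 1/12*a_S3 + 0*a_S4 + 1/4*a_S5
  a_S4 = 0*a_S0 + 1/6*a_S1 + 0*a_S2 + 1/12*a_S3 + 7/12*a_S4 + 1/6*a_S5

Substituting a_S0 = 1 and a_S5 = 0, rearrange to (I - Q) a = r where r[i] = P(i -> S0):
  [11/12, -1/12, -1/12, 0] . (a_S1, a_S2, a_S3, a_S4) = 1/6
  [-1/2, 11/12, 0, -1/12] . (a_S1, a_S2, a_S3, a_S4) = 1/6
  [-5/12, -1/4, 11/12, 0] . (a_S1, a_S2, a_S3, a_S4) = 0
  [-1/6, 0, -1/12, 5/12] . (a_S1, a_S2, a_S3, a_S4) = 0

Solving yields:
  a_S1 = 96/421
  a_S2 = 937/2947
  a_S3 = 561/2947
  a_S4 = 381/2947

Starting state is S3, so the absorption probability is a_S3 = 561/2947.

Answer: 561/2947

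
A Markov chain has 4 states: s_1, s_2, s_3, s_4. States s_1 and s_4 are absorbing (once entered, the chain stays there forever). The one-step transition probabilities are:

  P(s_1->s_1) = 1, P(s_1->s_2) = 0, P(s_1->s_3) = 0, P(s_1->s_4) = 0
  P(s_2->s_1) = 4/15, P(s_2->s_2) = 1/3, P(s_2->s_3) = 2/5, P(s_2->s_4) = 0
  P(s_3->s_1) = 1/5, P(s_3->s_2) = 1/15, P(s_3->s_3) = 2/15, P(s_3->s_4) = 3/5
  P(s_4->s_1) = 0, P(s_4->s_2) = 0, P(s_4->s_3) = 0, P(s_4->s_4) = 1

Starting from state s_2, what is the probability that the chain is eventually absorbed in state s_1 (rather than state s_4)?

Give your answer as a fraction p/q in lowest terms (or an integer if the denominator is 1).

Let a_i = P(absorbed in s_1 | start in state i).
Boundary conditions: a_s_1 = 1, a_s_4 = 0.
For each transient state i, a_i = sum_j P(i->j) * a_j:
  a_s_2 = 4/15*a_s_1 + 1/3*a_s_2 + 2/5*a_s_3 + 0*a_s_4
  a_s_3 = 1/5*a_s_1 + 1/15*a_s_2 + 2/15*a_s_3 + 3/5*a_s_4

Substituting a_s_1 = 1 and a_s_4 = 0, rearrange to (I - Q) a = r where r[i] = P(i -> s_1):
  [2/3, -2/5] . (a_s_2, a_s_3) = 4/15
  [-1/15, 13/15] . (a_s_2, a_s_3) = 1/5

Solving yields:
  a_s_2 = 35/62
  a_s_3 = 17/62

Starting state is s_2, so the absorption probability is a_s_2 = 35/62.

Answer: 35/62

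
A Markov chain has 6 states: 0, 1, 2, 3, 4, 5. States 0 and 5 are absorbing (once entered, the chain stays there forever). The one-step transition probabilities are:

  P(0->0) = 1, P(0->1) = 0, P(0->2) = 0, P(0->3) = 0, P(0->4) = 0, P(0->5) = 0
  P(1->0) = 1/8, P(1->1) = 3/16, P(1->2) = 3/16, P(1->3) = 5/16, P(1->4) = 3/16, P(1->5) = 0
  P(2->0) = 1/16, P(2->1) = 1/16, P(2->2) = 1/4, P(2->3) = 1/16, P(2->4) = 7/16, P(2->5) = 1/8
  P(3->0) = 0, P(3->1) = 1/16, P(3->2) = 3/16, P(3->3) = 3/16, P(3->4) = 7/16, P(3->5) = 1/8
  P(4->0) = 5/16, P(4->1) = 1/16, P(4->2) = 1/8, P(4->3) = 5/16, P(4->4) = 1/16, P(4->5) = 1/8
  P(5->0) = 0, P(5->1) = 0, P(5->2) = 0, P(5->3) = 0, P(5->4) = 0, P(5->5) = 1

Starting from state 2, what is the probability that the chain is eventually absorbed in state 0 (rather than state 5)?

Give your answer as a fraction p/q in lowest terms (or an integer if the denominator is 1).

Answer: 1139/2140

Derivation:
Let a_i = P(absorbed in 0 | start in state i).
Boundary conditions: a_0 = 1, a_5 = 0.
For each transient state i, a_i = sum_j P(i->j) * a_j:
  a_1 = 1/8*a_0 + 3/16*a_1 + 3/16*a_2 + 5/16*a_3 + 3/16*a_4 + 0*a_5
  a_2 = 1/16*a_0 + 1/16*a_1 + 1/4*a_2 + 1/16*a_3 + 7/16*a_4 + 1/8*a_5
  a_3 = 0*a_0 + 1/16*a_1 + 3/16*a_2 + 3/16*a_3 + 7/16*a_4 + 1/8*a_5
  a_4 = 5/16*a_0 + 1/16*a_1 + 1/8*a_2 + 5/16*a_3 + 1/16*a_4 + 1/8*a_5

Substituting a_0 = 1 and a_5 = 0, rearrange to (I - Q) a = r where r[i] = P(i -> 0):
  [13/16, -3/16, -5/16, -3/16] . (a_1, a_2, a_3, a_4) = 1/8
  [-1/16, 3/4, -1/16, -7/16] . (a_1, a_2, a_3, a_4) = 1/16
  [-1/16, -3/16, 13/16, -7/16] . (a_1, a_2, a_3, a_4) = 0
  [-1/16, -1/8, -5/16, 15/16] . (a_1, a_2, a_3, a_4) = 5/16

Solving yields:
  a_1 = 2609/4280
  a_2 = 1139/2140
  a_3 = 427/856
  a_4 = 327/535

Starting state is 2, so the absorption probability is a_2 = 1139/2140.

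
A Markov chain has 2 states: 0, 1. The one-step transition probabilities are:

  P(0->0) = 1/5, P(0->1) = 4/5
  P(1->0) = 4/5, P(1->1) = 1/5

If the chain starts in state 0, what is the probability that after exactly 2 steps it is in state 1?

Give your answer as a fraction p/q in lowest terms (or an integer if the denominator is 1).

Computing P^2 by repeated multiplication:
P^1 =
  0: [1/5, 4/5]
  1: [4/5, 1/5]
P^2 =
  0: [17/25, 8/25]
  1: [8/25, 17/25]

(P^2)[0 -> 1] = 8/25

Answer: 8/25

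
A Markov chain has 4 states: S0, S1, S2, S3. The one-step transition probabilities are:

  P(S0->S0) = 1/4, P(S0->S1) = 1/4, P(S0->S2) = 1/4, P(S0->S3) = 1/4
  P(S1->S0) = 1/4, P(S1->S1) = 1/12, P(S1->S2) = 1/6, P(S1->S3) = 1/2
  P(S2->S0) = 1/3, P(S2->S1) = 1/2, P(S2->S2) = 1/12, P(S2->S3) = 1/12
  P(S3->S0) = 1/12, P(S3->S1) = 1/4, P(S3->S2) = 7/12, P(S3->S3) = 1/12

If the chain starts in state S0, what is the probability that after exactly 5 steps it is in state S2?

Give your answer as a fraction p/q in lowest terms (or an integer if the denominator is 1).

Answer: 21773/82944

Derivation:
Computing P^5 by repeated multiplication:
P^1 =
  S0: [1/4, 1/4, 1/4, 1/4]
  S1: [1/4, 1/12, 1/6, 1/2]
  S2: [1/3, 1/2, 1/12, 1/12]
  S3: [1/12, 1/4, 7/12, 1/12]
P^2 =
  S0: [11/48, 13/48, 13/48, 11/48]
  S1: [13/72, 5/18, 55/144, 23/144]
  S2: [35/144, 3/16, 2/9, 25/72]
  S3: [41/144, 17/48, 23/144, 29/144]
P^3 =
  S0: [15/64, 157/576, 149/576, 15/64]
  S1: [49/192, 517/1728, 187/864, 11/48]
  S2: [91/432, 79/288, 541/1728, 349/1728]
  S3: [397/1728, 133/576, 451/1728, 481/1728]
P^4 =
  S0: [1607/6912, 1861/6912, 1813/6912, 1631/6912]
  S1: [2383/10368, 659/2592, 5503/20736, 5195/20736]
  S2: [5027/20736, 217/768, 157/648, 2413/10368]
  S3: [4673/20736, 1913/6912, 5807/20736, 4517/20736]
P^5 =
  S0: [2143/9216, 22453/82944, 21773/82944, 2159/9216]
  S1: [2123/9216, 68173/248832, 33355/124416, 1573/6912]
  S2: [14395/62208, 10927/41472, 65605/248832, 60085/248832]
  S3: [58981/248832, 22717/82944, 62923/248832, 58777/248832]

(P^5)[S0 -> S2] = 21773/82944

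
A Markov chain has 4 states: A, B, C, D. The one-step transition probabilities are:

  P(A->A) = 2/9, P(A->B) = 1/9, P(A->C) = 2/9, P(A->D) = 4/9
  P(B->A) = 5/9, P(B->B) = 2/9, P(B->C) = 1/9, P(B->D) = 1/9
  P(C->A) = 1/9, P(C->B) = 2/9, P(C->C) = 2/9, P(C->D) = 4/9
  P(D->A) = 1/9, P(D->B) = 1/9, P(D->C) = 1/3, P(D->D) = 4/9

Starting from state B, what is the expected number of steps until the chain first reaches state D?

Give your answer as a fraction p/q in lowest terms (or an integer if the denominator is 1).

Answer: 900/259

Derivation:
Let h_i = expected steps to first reach D from state i.
Boundary: h_D = 0.
First-step equations for the other states:
  h_A = 1 + 2/9*h_A + 1/9*h_B + 2/9*h_C + 4/9*h_D
  h_B = 1 + 5/9*h_A + 2/9*h_B + 1/9*h_C + 1/9*h_D
  h_C = 1 + 1/9*h_A + 2/9*h_B + 2/9*h_C + 4/9*h_D

Substituting h_D = 0 and rearranging gives the linear system (I - Q) h = 1:
  [7/9, -1/9, -2/9] . (h_A, h_B, h_C) = 1
  [-5/9, 7/9, -1/9] . (h_A, h_B, h_C) = 1
  [-1/9, -2/9, 7/9] . (h_A, h_B, h_C) = 1

Solving yields:
  h_A = 657/259
  h_B = 900/259
  h_C = 684/259

Starting state is B, so the expected hitting time is h_B = 900/259.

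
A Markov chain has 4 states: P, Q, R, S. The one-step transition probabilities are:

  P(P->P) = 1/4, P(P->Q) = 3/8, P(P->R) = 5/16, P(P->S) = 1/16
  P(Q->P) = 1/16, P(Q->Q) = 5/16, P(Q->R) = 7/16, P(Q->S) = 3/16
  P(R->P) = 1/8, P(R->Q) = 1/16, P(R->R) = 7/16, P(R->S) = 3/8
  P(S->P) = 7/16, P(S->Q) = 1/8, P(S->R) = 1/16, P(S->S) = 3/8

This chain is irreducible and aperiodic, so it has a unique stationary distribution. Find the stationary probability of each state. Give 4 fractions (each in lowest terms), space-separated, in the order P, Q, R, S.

The stationary distribution satisfies pi = pi * P, i.e.:
  pi_P = 1/4*pi_P + 1/16*pi_Q + 1/8*pi_R + 7/16*pi_S
  pi_Q = 3/8*pi_P + 5/16*pi_Q + 1/16*pi_R + 1/8*pi_S
  pi_R = 5/16*pi_P + 7/16*pi_Q + 7/16*pi_R + 1/16*pi_S
  pi_S = 1/16*pi_P + 3/16*pi_Q + 3/8*pi_R + 3/8*pi_S
with normalization: pi_P + pi_Q + pi_R + pi_S = 1.

Using the first 3 balance equations plus normalization, the linear system A*pi = b is:
  [-3/4, 1/16, 1/8, 7/16] . pi = 0
  [3/8, -11/16, 1/16, 1/8] . pi = 0
  [5/16, 7/16, -9/16, 1/16] . pi = 0
  [1, 1, 1, 1] . pi = 1

Solving yields:
  pi_P = 713/3180
  pi_Q = 211/1060
  pi_R = 983/3180
  pi_S = 851/3180

Verification (pi * P):
  713/3180*1/4 + 211/1060*1/16 + 983/3180*1/8 + 851/3180*7/16 = 713/3180 = pi_P  (ok)
  713/3180*3/8 + 211/1060*5/16 + 983/3180*1/16 + 851/3180*1/8 = 211/1060 = pi_Q  (ok)
  713/3180*5/16 + 211/1060*7/16 + 983/3180*7/16 + 851/3180*1/16 = 983/3180 = pi_R  (ok)
  713/3180*1/16 + 211/1060*3/16 + 983/3180*3/8 + 851/3180*3/8 = 851/3180 = pi_S  (ok)

Answer: 713/3180 211/1060 983/3180 851/3180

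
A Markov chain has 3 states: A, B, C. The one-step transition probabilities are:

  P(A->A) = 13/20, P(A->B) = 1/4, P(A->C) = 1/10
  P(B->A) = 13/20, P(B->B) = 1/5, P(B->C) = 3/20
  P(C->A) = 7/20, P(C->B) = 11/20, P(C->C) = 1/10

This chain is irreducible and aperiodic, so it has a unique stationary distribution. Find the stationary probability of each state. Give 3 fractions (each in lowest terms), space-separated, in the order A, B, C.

Answer: 85/138 56/207 47/414

Derivation:
The stationary distribution satisfies pi = pi * P, i.e.:
  pi_A = 13/20*pi_A + 13/20*pi_B + 7/20*pi_C
  pi_B = 1/4*pi_A + 1/5*pi_B + 11/20*pi_C
  pi_C = 1/10*pi_A + 3/20*pi_B + 1/10*pi_C
with normalization: pi_A + pi_B + pi_C = 1.

Using the first 2 balance equations plus normalization, the linear system A*pi = b is:
  [-7/20, 13/20, 7/20] . pi = 0
  [1/4, -4/5, 11/20] . pi = 0
  [1, 1, 1] . pi = 1

Solving yields:
  pi_A = 85/138
  pi_B = 56/207
  pi_C = 47/414

Verification (pi * P):
  85/138*13/20 + 56/207*13/20 + 47/414*7/20 = 85/138 = pi_A  (ok)
  85/138*1/4 + 56/207*1/5 + 47/414*11/20 = 56/207 = pi_B  (ok)
  85/138*1/10 + 56/207*3/20 + 47/414*1/10 = 47/414 = pi_C  (ok)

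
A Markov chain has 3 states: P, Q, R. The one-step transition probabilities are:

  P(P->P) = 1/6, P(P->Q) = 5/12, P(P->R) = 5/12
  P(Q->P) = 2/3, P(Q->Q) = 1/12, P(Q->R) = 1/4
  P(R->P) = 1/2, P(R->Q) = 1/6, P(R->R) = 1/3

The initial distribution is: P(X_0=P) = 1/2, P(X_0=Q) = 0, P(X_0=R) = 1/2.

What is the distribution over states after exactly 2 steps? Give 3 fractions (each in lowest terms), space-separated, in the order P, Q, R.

Propagating the distribution step by step (d_{t+1} = d_t * P):
d_0 = (P=1/2, Q=0, R=1/2)
  d_1[P] = 1/2*1/6 + 0*2/3 + 1/2*1/2 = 1/3
  d_1[Q] = 1/2*5/12 + 0*1/12 + 1/2*1/6 = 7/24
  d_1[R] = 1/2*5/12 + 0*1/4 + 1/2*1/3 = 3/8
d_1 = (P=1/3, Q=7/24, R=3/8)
  d_2[P] = 1/3*1/6 + 7/24*2/3 + 3/8*1/2 = 7/16
  d_2[Q] = 1/3*5/12 + 7/24*1/12 + 3/8*1/6 = 65/288
  d_2[R] = 1/3*5/12 + 7/24*1/4 + 3/8*1/3 = 97/288
d_2 = (P=7/16, Q=65/288, R=97/288)

Answer: 7/16 65/288 97/288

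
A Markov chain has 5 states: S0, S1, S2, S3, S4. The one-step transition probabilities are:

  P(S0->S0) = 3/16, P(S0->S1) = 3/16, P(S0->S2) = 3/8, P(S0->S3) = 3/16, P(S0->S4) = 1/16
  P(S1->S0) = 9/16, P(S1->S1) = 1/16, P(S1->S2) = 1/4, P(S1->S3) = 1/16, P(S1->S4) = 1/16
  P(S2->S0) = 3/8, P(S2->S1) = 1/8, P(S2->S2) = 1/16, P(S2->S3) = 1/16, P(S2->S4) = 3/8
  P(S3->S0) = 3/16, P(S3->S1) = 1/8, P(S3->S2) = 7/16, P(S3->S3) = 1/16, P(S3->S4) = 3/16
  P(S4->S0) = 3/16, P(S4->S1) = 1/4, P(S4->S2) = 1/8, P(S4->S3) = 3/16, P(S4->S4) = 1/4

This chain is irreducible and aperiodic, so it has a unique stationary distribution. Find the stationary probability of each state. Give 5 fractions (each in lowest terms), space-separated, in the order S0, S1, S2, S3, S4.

Answer: 27507/94366 14811/94366 11358/47183 5779/47183 8887/47183

Derivation:
The stationary distribution satisfies pi = pi * P, i.e.:
  pi_S0 = 3/16*pi_S0 + 9/16*pi_S1 + 3/8*pi_S2 + 3/16*pi_S3 + 3/16*pi_S4
  pi_S1 = 3/16*pi_S0 + 1/16*pi_S1 + 1/8*pi_S2 + 1/8*pi_S3 + 1/4*pi_S4
  pi_S2 = 3/8*pi_S0 + 1/4*pi_S1 + 1/16*pi_S2 + 7/16*pi_S3 + 1/8*pi_S4
  pi_S3 = 3/16*pi_S0 + 1/16*pi_S1 + 1/16*pi_S2 + 1/16*pi_S3 + 3/16*pi_S4
  pi_S4 = 1/16*pi_S0 + 1/16*pi_S1 + 3/8*pi_S2 + 3/16*pi_S3 + 1/4*pi_S4
with normalization: pi_S0 + pi_S1 + pi_S2 + pi_S3 + pi_S4 = 1.

Using the first 4 balance equations plus normalization, the linear system A*pi = b is:
  [-13/16, 9/16, 3/8, 3/16, 3/16] . pi = 0
  [3/16, -15/16, 1/8, 1/8, 1/4] . pi = 0
  [3/8, 1/4, -15/16, 7/16, 1/8] . pi = 0
  [3/16, 1/16, 1/16, -15/16, 3/16] . pi = 0
  [1, 1, 1, 1, 1] . pi = 1

Solving yields:
  pi_S0 = 27507/94366
  pi_S1 = 14811/94366
  pi_S2 = 11358/47183
  pi_S3 = 5779/47183
  pi_S4 = 8887/47183

Verification (pi * P):
  27507/94366*3/16 + 14811/94366*9/16 + 11358/47183*3/8 + 5779/47183*3/16 + 8887/47183*3/16 = 27507/94366 = pi_S0  (ok)
  27507/94366*3/16 + 14811/94366*1/16 + 11358/47183*1/8 + 5779/47183*1/8 + 8887/47183*1/4 = 14811/94366 = pi_S1  (ok)
  27507/94366*3/8 + 14811/94366*1/4 + 11358/47183*1/16 + 5779/47183*7/16 + 8887/47183*1/8 = 11358/47183 = pi_S2  (ok)
  27507/94366*3/16 + 14811/94366*1/16 + 11358/47183*1/16 + 5779/47183*1/16 + 8887/47183*3/16 = 5779/47183 = pi_S3  (ok)
  27507/94366*1/16 + 14811/94366*1/16 + 11358/47183*3/8 + 5779/47183*3/16 + 8887/47183*1/4 = 8887/47183 = pi_S4  (ok)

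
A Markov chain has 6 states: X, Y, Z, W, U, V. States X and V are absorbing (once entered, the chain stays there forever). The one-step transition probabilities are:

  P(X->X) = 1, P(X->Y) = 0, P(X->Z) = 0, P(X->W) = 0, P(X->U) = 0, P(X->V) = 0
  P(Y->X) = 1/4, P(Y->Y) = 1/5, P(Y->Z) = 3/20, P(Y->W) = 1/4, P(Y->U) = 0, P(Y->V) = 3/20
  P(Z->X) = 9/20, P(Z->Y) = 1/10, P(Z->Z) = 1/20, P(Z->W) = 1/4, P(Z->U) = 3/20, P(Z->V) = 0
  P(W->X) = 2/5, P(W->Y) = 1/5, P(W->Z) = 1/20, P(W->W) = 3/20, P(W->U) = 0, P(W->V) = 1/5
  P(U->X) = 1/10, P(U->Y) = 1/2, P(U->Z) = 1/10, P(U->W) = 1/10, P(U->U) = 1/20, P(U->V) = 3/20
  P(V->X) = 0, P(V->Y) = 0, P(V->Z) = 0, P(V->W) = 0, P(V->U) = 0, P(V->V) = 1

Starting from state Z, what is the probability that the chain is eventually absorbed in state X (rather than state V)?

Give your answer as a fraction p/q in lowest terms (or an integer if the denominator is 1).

Answer: 5671/6902

Derivation:
Let a_i = P(absorbed in X | start in state i).
Boundary conditions: a_X = 1, a_V = 0.
For each transient state i, a_i = sum_j P(i->j) * a_j:
  a_Y = 1/4*a_X + 1/5*a_Y + 3/20*a_Z + 1/4*a_W + 0*a_U + 3/20*a_V
  a_Z = 9/20*a_X + 1/10*a_Y + 1/20*a_Z + 1/4*a_W + 3/20*a_U + 0*a_V
  a_W = 2/5*a_X + 1/5*a_Y + 1/20*a_Z + 3/20*a_W + 0*a_U + 1/5*a_V
  a_U = 1/10*a_X + 1/2*a_Y + 1/10*a_Z + 1/10*a_W + 1/20*a_U + 3/20*a_V

Substituting a_X = 1 and a_V = 0, rearrange to (I - Q) a = r where r[i] = P(i -> X):
  [4/5, -3/20, -1/4, 0] . (a_Y, a_Z, a_W, a_U) = 1/4
  [-1/10, 19/20, -1/4, -3/20] . (a_Y, a_Z, a_W, a_U) = 9/20
  [-1/5, -1/20, 17/20, 0] . (a_Y, a_Z, a_W, a_U) = 2/5
  [-1/2, -1/10, -1/10, 19/20] . (a_Y, a_Z, a_W, a_U) = 1/10

Solving yields:
  a_Y = 28103/41412
  a_Z = 5671/6902
  a_W = 14051/20706
  a_U = 1835/2958

Starting state is Z, so the absorption probability is a_Z = 5671/6902.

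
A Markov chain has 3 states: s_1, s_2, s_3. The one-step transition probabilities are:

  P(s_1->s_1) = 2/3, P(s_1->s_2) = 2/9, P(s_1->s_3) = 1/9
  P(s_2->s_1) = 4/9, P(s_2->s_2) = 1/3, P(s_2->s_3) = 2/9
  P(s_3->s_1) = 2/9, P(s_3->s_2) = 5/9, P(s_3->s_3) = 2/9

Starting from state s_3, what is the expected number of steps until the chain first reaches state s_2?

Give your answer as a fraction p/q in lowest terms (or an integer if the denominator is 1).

Let h_i = expected steps to first reach s_2 from state i.
Boundary: h_s_2 = 0.
First-step equations for the other states:
  h_s_1 = 1 + 2/3*h_s_1 + 2/9*h_s_2 + 1/9*h_s_3
  h_s_3 = 1 + 2/9*h_s_1 + 5/9*h_s_2 + 2/9*h_s_3

Substituting h_s_2 = 0 and rearranging gives the linear system (I - Q) h = 1:
  [1/3, -1/9] . (h_s_1, h_s_3) = 1
  [-2/9, 7/9] . (h_s_1, h_s_3) = 1

Solving yields:
  h_s_1 = 72/19
  h_s_3 = 45/19

Starting state is s_3, so the expected hitting time is h_s_3 = 45/19.

Answer: 45/19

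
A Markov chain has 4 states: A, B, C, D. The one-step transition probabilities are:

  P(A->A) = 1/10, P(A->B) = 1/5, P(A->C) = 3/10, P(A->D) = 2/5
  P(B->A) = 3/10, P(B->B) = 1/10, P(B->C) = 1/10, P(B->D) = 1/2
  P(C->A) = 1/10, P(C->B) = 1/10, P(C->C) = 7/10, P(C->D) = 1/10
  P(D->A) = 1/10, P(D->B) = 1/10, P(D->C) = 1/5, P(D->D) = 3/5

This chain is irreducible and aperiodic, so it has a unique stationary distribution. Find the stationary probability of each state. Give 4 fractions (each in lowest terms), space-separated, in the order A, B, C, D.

The stationary distribution satisfies pi = pi * P, i.e.:
  pi_A = 1/10*pi_A + 3/10*pi_B + 1/10*pi_C + 1/10*pi_D
  pi_B = 1/5*pi_A + 1/10*pi_B + 1/10*pi_C + 1/10*pi_D
  pi_C = 3/10*pi_A + 1/10*pi_B + 7/10*pi_C + 1/5*pi_D
  pi_D = 2/5*pi_A + 1/2*pi_B + 1/10*pi_C + 3/5*pi_D
with normalization: pi_A + pi_B + pi_C + pi_D = 1.

Using the first 3 balance equations plus normalization, the linear system A*pi = b is:
  [-9/10, 3/10, 1/10, 1/10] . pi = 0
  [1/5, -9/10, 1/10, 1/10] . pi = 0
  [3/10, 1/10, -3/10, 1/5] . pi = 0
  [1, 1, 1, 1] . pi = 1

Solving yields:
  pi_A = 6/49
  pi_B = 11/98
  pi_C = 197/490
  pi_D = 89/245

Verification (pi * P):
  6/49*1/10 + 11/98*3/10 + 197/490*1/10 + 89/245*1/10 = 6/49 = pi_A  (ok)
  6/49*1/5 + 11/98*1/10 + 197/490*1/10 + 89/245*1/10 = 11/98 = pi_B  (ok)
  6/49*3/10 + 11/98*1/10 + 197/490*7/10 + 89/245*1/5 = 197/490 = pi_C  (ok)
  6/49*2/5 + 11/98*1/2 + 197/490*1/10 + 89/245*3/5 = 89/245 = pi_D  (ok)

Answer: 6/49 11/98 197/490 89/245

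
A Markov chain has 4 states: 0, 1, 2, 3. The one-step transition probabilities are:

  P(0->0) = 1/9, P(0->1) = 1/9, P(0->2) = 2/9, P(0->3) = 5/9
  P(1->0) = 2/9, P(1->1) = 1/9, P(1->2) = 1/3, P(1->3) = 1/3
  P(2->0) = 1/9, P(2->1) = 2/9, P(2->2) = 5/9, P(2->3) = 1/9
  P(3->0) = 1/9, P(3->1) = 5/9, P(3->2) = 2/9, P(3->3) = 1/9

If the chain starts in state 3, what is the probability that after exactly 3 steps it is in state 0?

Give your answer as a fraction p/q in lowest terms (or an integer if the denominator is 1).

Answer: 32/243

Derivation:
Computing P^3 by repeated multiplication:
P^1 =
  0: [1/9, 1/9, 2/9, 5/9]
  1: [2/9, 1/9, 1/3, 1/3]
  2: [1/9, 2/9, 5/9, 1/9]
  3: [1/9, 5/9, 2/9, 1/9]
P^2 =
  0: [10/81, 31/81, 25/81, 5/27]
  1: [10/81, 8/27, 28/81, 19/81]
  2: [11/81, 2/9, 35/81, 17/81]
  3: [14/81, 5/27, 29/81, 23/81]
P^3 =
  0: [112/729, 166/729, 268/729, 61/243]
  1: [35/243, 185/729, 10/27, 169/729]
  2: [11/81, 184/729, 95/243, 161/729]
  3: [32/243, 202/729, 88/243, 167/729]

(P^3)[3 -> 0] = 32/243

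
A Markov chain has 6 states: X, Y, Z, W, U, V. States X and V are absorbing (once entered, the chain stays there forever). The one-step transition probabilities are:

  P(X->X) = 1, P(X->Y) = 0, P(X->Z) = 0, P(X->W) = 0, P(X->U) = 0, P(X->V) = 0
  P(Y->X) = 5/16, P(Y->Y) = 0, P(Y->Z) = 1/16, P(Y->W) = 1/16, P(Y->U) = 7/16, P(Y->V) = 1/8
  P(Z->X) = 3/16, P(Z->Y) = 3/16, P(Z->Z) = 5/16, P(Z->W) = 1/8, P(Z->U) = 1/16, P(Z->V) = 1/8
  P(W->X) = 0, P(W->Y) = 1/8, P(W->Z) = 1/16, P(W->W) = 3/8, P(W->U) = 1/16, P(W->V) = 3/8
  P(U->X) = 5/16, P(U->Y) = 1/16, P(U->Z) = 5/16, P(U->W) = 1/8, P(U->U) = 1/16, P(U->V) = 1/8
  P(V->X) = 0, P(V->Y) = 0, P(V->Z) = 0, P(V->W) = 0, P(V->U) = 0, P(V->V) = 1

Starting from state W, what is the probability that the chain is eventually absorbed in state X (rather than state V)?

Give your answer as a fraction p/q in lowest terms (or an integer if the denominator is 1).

Let a_i = P(absorbed in X | start in state i).
Boundary conditions: a_X = 1, a_V = 0.
For each transient state i, a_i = sum_j P(i->j) * a_j:
  a_Y = 5/16*a_X + 0*a_Y + 1/16*a_Z + 1/16*a_W + 7/16*a_U + 1/8*a_V
  a_Z = 3/16*a_X + 3/16*a_Y + 5/16*a_Z + 1/8*a_W + 1/16*a_U + 1/8*a_V
  a_W = 0*a_X + 1/8*a_Y + 1/16*a_Z + 3/8*a_W + 1/16*a_U + 3/8*a_V
  a_U = 5/16*a_X + 1/16*a_Y + 5/16*a_Z + 1/8*a_W + 1/16*a_U + 1/8*a_V

Substituting a_X = 1 and a_V = 0, rearrange to (I - Q) a = r where r[i] = P(i -> X):
  [1, -1/16, -1/16, -7/16] . (a_Y, a_Z, a_W, a_U) = 5/16
  [-3/16, 11/16, -1/8, -1/16] . (a_Y, a_Z, a_W, a_U) = 3/16
  [-1/8, -1/16, 5/8, -1/16] . (a_Y, a_Z, a_W, a_U) = 0
  [-1/16, -5/16, -1/8, 15/16] . (a_Y, a_Z, a_W, a_U) = 5/16

Solving yields:
  a_Y = 1647/2671
  a_Z = 1434/2671
  a_W = 629/2671
  a_U = 1562/2671

Starting state is W, so the absorption probability is a_W = 629/2671.

Answer: 629/2671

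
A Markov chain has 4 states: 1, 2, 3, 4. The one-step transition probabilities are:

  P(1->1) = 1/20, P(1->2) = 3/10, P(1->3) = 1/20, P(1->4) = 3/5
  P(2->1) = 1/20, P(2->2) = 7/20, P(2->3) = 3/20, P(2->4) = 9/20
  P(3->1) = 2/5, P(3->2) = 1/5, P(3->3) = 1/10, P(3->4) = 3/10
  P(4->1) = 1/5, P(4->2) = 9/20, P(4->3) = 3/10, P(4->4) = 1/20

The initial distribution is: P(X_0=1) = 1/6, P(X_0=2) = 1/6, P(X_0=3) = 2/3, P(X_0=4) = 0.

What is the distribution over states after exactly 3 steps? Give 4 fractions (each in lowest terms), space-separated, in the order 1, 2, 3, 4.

Answer: 7663/48000 1399/4000 1693/9600 1257/4000

Derivation:
Propagating the distribution step by step (d_{t+1} = d_t * P):
d_0 = (1=1/6, 2=1/6, 3=2/3, 4=0)
  d_1[1] = 1/6*1/20 + 1/6*1/20 + 2/3*2/5 + 0*1/5 = 17/60
  d_1[2] = 1/6*3/10 + 1/6*7/20 + 2/3*1/5 + 0*9/20 = 29/120
  d_1[3] = 1/6*1/20 + 1/6*3/20 + 2/3*1/10 + 0*3/10 = 1/10
  d_1[4] = 1/6*3/5 + 1/6*9/20 + 2/3*3/10 + 0*1/20 = 3/8
d_1 = (1=17/60, 2=29/120, 3=1/10, 4=3/8)
  d_2[1] = 17/60*1/20 + 29/120*1/20 + 1/10*2/5 + 3/8*1/5 = 113/800
  d_2[2] = 17/60*3/10 + 29/120*7/20 + 1/10*1/5 + 3/8*9/20 = 43/120
  d_2[3] = 17/60*1/20 + 29/120*3/20 + 1/10*1/10 + 3/8*3/10 = 83/480
  d_2[4] = 17/60*3/5 + 29/120*9/20 + 1/10*3/10 + 3/8*1/20 = 131/400
d_2 = (1=113/800, 2=43/120, 3=83/480, 4=131/400)
  d_3[1] = 113/800*1/20 + 43/120*1/20 + 83/480*2/5 + 131/400*1/5 = 7663/48000
  d_3[2] = 113/800*3/10 + 43/120*7/20 + 83/480*1/5 + 131/400*9/20 = 1399/4000
  d_3[3] = 113/800*1/20 + 43/120*3/20 + 83/480*1/10 + 131/400*3/10 = 1693/9600
  d_3[4] = 113/800*3/5 + 43/120*9/20 + 83/480*3/10 + 131/400*1/20 = 1257/4000
d_3 = (1=7663/48000, 2=1399/4000, 3=1693/9600, 4=1257/4000)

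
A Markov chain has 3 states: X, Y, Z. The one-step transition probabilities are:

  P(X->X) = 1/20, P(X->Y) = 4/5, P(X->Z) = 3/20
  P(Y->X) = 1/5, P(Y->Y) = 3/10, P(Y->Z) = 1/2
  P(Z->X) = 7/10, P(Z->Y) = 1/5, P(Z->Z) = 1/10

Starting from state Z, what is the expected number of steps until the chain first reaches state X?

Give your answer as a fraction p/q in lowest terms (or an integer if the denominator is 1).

Answer: 90/53

Derivation:
Let h_i = expected steps to first reach X from state i.
Boundary: h_X = 0.
First-step equations for the other states:
  h_Y = 1 + 1/5*h_X + 3/10*h_Y + 1/2*h_Z
  h_Z = 1 + 7/10*h_X + 1/5*h_Y + 1/10*h_Z

Substituting h_X = 0 and rearranging gives the linear system (I - Q) h = 1:
  [7/10, -1/2] . (h_Y, h_Z) = 1
  [-1/5, 9/10] . (h_Y, h_Z) = 1

Solving yields:
  h_Y = 140/53
  h_Z = 90/53

Starting state is Z, so the expected hitting time is h_Z = 90/53.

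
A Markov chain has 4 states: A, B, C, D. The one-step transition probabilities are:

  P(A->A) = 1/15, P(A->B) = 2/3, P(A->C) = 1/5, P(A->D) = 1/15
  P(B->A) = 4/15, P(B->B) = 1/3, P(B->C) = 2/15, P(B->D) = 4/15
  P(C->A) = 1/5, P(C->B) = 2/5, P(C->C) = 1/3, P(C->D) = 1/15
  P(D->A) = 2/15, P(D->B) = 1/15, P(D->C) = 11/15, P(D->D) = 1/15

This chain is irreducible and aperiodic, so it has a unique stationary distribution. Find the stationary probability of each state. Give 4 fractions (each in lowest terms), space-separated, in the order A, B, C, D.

The stationary distribution satisfies pi = pi * P, i.e.:
  pi_A = 1/15*pi_A + 4/15*pi_B + 1/5*pi_C + 2/15*pi_D
  pi_B = 2/3*pi_A + 1/3*pi_B + 2/5*pi_C + 1/15*pi_D
  pi_C = 1/5*pi_A + 2/15*pi_B + 1/3*pi_C + 11/15*pi_D
  pi_D = 1/15*pi_A + 4/15*pi_B + 1/15*pi_C + 1/15*pi_D
with normalization: pi_A + pi_B + pi_C + pi_D = 1.

Using the first 3 balance equations plus normalization, the linear system A*pi = b is:
  [-14/15, 4/15, 1/5, 2/15] . pi = 0
  [2/3, -2/3, 2/5, 1/15] . pi = 0
  [1/5, 2/15, -2/3, 11/15] . pi = 0
  [1, 1, 1, 1] . pi = 1

Solving yields:
  pi_A = 272/1429
  pi_B = 1621/4287
  pi_C = 1240/4287
  pi_D = 610/4287

Verification (pi * P):
  272/1429*1/15 + 1621/4287*4/15 + 1240/4287*1/5 + 610/4287*2/15 = 272/1429 = pi_A  (ok)
  272/1429*2/3 + 1621/4287*1/3 + 1240/4287*2/5 + 610/4287*1/15 = 1621/4287 = pi_B  (ok)
  272/1429*1/5 + 1621/4287*2/15 + 1240/4287*1/3 + 610/4287*11/15 = 1240/4287 = pi_C  (ok)
  272/1429*1/15 + 1621/4287*4/15 + 1240/4287*1/15 + 610/4287*1/15 = 610/4287 = pi_D  (ok)

Answer: 272/1429 1621/4287 1240/4287 610/4287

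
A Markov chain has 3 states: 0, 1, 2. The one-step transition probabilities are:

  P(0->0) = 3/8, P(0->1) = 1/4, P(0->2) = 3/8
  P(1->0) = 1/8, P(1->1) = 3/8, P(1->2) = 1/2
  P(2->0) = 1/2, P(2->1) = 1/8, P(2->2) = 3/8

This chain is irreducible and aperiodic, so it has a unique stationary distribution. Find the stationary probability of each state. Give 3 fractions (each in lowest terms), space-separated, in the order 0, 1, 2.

Answer: 7/19 13/57 23/57

Derivation:
The stationary distribution satisfies pi = pi * P, i.e.:
  pi_0 = 3/8*pi_0 + 1/8*pi_1 + 1/2*pi_2
  pi_1 = 1/4*pi_0 + 3/8*pi_1 + 1/8*pi_2
  pi_2 = 3/8*pi_0 + 1/2*pi_1 + 3/8*pi_2
with normalization: pi_0 + pi_1 + pi_2 = 1.

Using the first 2 balance equations plus normalization, the linear system A*pi = b is:
  [-5/8, 1/8, 1/2] . pi = 0
  [1/4, -5/8, 1/8] . pi = 0
  [1, 1, 1] . pi = 1

Solving yields:
  pi_0 = 7/19
  pi_1 = 13/57
  pi_2 = 23/57

Verification (pi * P):
  7/19*3/8 + 13/57*1/8 + 23/57*1/2 = 7/19 = pi_0  (ok)
  7/19*1/4 + 13/57*3/8 + 23/57*1/8 = 13/57 = pi_1  (ok)
  7/19*3/8 + 13/57*1/2 + 23/57*3/8 = 23/57 = pi_2  (ok)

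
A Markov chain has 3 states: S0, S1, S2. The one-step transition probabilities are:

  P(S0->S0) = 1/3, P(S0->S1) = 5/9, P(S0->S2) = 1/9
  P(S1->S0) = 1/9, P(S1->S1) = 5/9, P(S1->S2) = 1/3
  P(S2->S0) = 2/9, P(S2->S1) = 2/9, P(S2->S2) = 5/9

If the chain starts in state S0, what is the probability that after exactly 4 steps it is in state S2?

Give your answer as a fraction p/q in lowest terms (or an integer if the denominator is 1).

Answer: 2429/6561

Derivation:
Computing P^4 by repeated multiplication:
P^1 =
  S0: [1/3, 5/9, 1/9]
  S1: [1/9, 5/9, 1/3]
  S2: [2/9, 2/9, 5/9]
P^2 =
  S0: [16/81, 14/27, 23/81]
  S1: [14/81, 4/9, 31/81]
  S2: [2/9, 10/27, 11/27]
P^3 =
  S0: [136/729, 112/243, 257/729]
  S1: [140/729, 104/243, 277/729]
  S2: [50/243, 34/81, 91/243]
P^4 =
  S0: [1258/6561, 958/2187, 2429/6561]
  S1: [1286/6561, 938/2187, 2461/6561]
  S2: [434/2187, 314/729, 811/2187]

(P^4)[S0 -> S2] = 2429/6561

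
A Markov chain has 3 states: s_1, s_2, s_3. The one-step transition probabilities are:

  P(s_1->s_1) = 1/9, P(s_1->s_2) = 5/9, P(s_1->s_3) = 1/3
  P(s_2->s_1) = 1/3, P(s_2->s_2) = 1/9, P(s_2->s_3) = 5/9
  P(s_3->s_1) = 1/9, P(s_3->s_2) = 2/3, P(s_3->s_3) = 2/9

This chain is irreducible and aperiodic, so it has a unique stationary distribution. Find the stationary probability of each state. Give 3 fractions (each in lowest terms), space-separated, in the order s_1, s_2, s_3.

The stationary distribution satisfies pi = pi * P, i.e.:
  pi_s_1 = 1/9*pi_s_1 + 1/3*pi_s_2 + 1/9*pi_s_3
  pi_s_2 = 5/9*pi_s_1 + 1/9*pi_s_2 + 2/3*pi_s_3
  pi_s_3 = 1/3*pi_s_1 + 5/9*pi_s_2 + 2/9*pi_s_3
with normalization: pi_s_1 + pi_s_2 + pi_s_3 = 1.

Using the first 2 balance equations plus normalization, the linear system A*pi = b is:
  [-8/9, 1/3, 1/9] . pi = 0
  [5/9, -8/9, 2/3] . pi = 0
  [1, 1, 1] . pi = 1

Solving yields:
  pi_s_1 = 13/64
  pi_s_2 = 53/128
  pi_s_3 = 49/128

Verification (pi * P):
  13/64*1/9 + 53/128*1/3 + 49/128*1/9 = 13/64 = pi_s_1  (ok)
  13/64*5/9 + 53/128*1/9 + 49/128*2/3 = 53/128 = pi_s_2  (ok)
  13/64*1/3 + 53/128*5/9 + 49/128*2/9 = 49/128 = pi_s_3  (ok)

Answer: 13/64 53/128 49/128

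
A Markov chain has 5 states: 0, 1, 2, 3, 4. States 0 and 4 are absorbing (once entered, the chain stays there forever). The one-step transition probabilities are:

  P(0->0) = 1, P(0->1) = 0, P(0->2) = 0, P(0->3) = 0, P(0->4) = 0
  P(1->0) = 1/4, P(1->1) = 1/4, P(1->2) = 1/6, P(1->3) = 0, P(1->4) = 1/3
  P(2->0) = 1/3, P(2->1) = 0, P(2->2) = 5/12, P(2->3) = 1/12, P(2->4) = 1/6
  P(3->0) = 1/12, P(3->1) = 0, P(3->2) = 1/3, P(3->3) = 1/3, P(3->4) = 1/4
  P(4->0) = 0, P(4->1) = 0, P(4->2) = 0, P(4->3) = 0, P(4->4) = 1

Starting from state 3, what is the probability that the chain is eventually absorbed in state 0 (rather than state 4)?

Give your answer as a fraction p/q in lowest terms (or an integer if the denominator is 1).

Answer: 23/52

Derivation:
Let a_i = P(absorbed in 0 | start in state i).
Boundary conditions: a_0 = 1, a_4 = 0.
For each transient state i, a_i = sum_j P(i->j) * a_j:
  a_1 = 1/4*a_0 + 1/4*a_1 + 1/6*a_2 + 0*a_3 + 1/3*a_4
  a_2 = 1/3*a_0 + 0*a_1 + 5/12*a_2 + 1/12*a_3 + 1/6*a_4
  a_3 = 1/12*a_0 + 0*a_1 + 1/3*a_2 + 1/3*a_3 + 1/4*a_4

Substituting a_0 = 1 and a_4 = 0, rearrange to (I - Q) a = r where r[i] = P(i -> 0):
  [3/4, -1/6, 0] . (a_1, a_2, a_3) = 1/4
  [0, 7/12, -1/12] . (a_1, a_2, a_3) = 1/3
  [0, -1/3, 2/3] . (a_1, a_2, a_3) = 1/12

Solving yields:
  a_1 = 37/78
  a_2 = 33/52
  a_3 = 23/52

Starting state is 3, so the absorption probability is a_3 = 23/52.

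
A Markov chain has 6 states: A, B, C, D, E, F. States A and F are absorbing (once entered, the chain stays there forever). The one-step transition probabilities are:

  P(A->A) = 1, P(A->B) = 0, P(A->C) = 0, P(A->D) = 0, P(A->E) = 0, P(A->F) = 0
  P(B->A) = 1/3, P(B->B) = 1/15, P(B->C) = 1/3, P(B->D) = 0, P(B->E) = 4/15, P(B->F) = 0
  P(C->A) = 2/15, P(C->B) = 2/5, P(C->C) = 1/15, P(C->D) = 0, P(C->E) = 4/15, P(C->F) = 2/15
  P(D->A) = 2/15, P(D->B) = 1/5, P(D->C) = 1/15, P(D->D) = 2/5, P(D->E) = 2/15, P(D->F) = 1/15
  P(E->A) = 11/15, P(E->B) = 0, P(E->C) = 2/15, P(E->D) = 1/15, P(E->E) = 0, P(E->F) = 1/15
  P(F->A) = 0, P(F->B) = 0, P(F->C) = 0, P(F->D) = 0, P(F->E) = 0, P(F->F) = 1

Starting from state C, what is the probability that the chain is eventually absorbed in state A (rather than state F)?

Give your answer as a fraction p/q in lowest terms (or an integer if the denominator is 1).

Answer: 1583/2033

Derivation:
Let a_i = P(absorbed in A | start in state i).
Boundary conditions: a_A = 1, a_F = 0.
For each transient state i, a_i = sum_j P(i->j) * a_j:
  a_B = 1/3*a_A + 1/15*a_B + 1/3*a_C + 0*a_D + 4/15*a_E + 0*a_F
  a_C = 2/15*a_A + 2/5*a_B + 1/15*a_C + 0*a_D + 4/15*a_E + 2/15*a_F
  a_D = 2/15*a_A + 1/5*a_B + 1/15*a_C + 2/5*a_D + 2/15*a_E + 1/15*a_F
  a_E = 11/15*a_A + 0*a_B + 2/15*a_C + 1/15*a_D + 0*a_E + 1/15*a_F

Substituting a_A = 1 and a_F = 0, rearrange to (I - Q) a = r where r[i] = P(i -> A):
  [14/15, -1/3, 0, -4/15] . (a_B, a_C, a_D, a_E) = 1/3
  [-2/5, 14/15, 0, -4/15] . (a_B, a_C, a_D, a_E) = 2/15
  [-1/5, -1/15, 3/5, -2/15] . (a_B, a_C, a_D, a_E) = 2/15
  [0, -2/15, -1/15, 1] . (a_B, a_C, a_D, a_E) = 11/15

Solving yields:
  a_B = 476/535
  a_C = 1583/2033
  a_D = 1633/2033
  a_E = 9054/10165

Starting state is C, so the absorption probability is a_C = 1583/2033.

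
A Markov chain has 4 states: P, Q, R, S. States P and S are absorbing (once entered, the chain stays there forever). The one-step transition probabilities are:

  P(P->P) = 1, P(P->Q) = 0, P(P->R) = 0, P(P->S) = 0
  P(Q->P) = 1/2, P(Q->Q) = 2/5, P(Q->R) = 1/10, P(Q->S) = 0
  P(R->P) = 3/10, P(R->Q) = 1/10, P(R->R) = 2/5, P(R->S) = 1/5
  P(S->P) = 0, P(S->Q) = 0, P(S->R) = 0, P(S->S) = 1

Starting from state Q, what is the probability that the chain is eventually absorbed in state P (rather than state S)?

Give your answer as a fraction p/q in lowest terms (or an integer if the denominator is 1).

Let a_i = P(absorbed in P | start in state i).
Boundary conditions: a_P = 1, a_S = 0.
For each transient state i, a_i = sum_j P(i->j) * a_j:
  a_Q = 1/2*a_P + 2/5*a_Q + 1/10*a_R + 0*a_S
  a_R = 3/10*a_P + 1/10*a_Q + 2/5*a_R + 1/5*a_S

Substituting a_P = 1 and a_S = 0, rearrange to (I - Q) a = r where r[i] = P(i -> P):
  [3/5, -1/10] . (a_Q, a_R) = 1/2
  [-1/10, 3/5] . (a_Q, a_R) = 3/10

Solving yields:
  a_Q = 33/35
  a_R = 23/35

Starting state is Q, so the absorption probability is a_Q = 33/35.

Answer: 33/35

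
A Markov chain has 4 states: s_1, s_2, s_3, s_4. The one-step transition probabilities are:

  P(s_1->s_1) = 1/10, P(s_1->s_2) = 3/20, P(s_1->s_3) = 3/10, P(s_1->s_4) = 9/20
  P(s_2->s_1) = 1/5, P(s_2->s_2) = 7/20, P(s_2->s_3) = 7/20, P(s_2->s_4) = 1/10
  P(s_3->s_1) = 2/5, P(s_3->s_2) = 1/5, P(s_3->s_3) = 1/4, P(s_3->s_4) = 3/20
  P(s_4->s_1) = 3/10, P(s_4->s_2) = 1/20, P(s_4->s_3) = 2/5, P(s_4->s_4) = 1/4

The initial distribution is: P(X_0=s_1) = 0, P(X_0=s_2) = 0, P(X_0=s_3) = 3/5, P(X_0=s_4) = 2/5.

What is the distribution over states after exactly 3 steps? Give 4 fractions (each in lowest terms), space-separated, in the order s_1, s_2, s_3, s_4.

Answer: 1323/5000 6937/40000 1601/5000 9671/40000

Derivation:
Propagating the distribution step by step (d_{t+1} = d_t * P):
d_0 = (s_1=0, s_2=0, s_3=3/5, s_4=2/5)
  d_1[s_1] = 0*1/10 + 0*1/5 + 3/5*2/5 + 2/5*3/10 = 9/25
  d_1[s_2] = 0*3/20 + 0*7/20 + 3/5*1/5 + 2/5*1/20 = 7/50
  d_1[s_3] = 0*3/10 + 0*7/20 + 3/5*1/4 + 2/5*2/5 = 31/100
  d_1[s_4] = 0*9/20 + 0*1/10 + 3/5*3/20 + 2/5*1/4 = 19/100
d_1 = (s_1=9/25, s_2=7/50, s_3=31/100, s_4=19/100)
  d_2[s_1] = 9/25*1/10 + 7/50*1/5 + 31/100*2/5 + 19/100*3/10 = 49/200
  d_2[s_2] = 9/25*3/20 + 7/50*7/20 + 31/100*1/5 + 19/100*1/20 = 349/2000
  d_2[s_3] = 9/25*3/10 + 7/50*7/20 + 31/100*1/4 + 19/100*2/5 = 621/2000
  d_2[s_4] = 9/25*9/20 + 7/50*1/10 + 31/100*3/20 + 19/100*1/4 = 27/100
d_2 = (s_1=49/200, s_2=349/2000, s_3=621/2000, s_4=27/100)
  d_3[s_1] = 49/200*1/10 + 349/2000*1/5 + 621/2000*2/5 + 27/100*3/10 = 1323/5000
  d_3[s_2] = 49/200*3/20 + 349/2000*7/20 + 621/2000*1/5 + 27/100*1/20 = 6937/40000
  d_3[s_3] = 49/200*3/10 + 349/2000*7/20 + 621/2000*1/4 + 27/100*2/5 = 1601/5000
  d_3[s_4] = 49/200*9/20 + 349/2000*1/10 + 621/2000*3/20 + 27/100*1/4 = 9671/40000
d_3 = (s_1=1323/5000, s_2=6937/40000, s_3=1601/5000, s_4=9671/40000)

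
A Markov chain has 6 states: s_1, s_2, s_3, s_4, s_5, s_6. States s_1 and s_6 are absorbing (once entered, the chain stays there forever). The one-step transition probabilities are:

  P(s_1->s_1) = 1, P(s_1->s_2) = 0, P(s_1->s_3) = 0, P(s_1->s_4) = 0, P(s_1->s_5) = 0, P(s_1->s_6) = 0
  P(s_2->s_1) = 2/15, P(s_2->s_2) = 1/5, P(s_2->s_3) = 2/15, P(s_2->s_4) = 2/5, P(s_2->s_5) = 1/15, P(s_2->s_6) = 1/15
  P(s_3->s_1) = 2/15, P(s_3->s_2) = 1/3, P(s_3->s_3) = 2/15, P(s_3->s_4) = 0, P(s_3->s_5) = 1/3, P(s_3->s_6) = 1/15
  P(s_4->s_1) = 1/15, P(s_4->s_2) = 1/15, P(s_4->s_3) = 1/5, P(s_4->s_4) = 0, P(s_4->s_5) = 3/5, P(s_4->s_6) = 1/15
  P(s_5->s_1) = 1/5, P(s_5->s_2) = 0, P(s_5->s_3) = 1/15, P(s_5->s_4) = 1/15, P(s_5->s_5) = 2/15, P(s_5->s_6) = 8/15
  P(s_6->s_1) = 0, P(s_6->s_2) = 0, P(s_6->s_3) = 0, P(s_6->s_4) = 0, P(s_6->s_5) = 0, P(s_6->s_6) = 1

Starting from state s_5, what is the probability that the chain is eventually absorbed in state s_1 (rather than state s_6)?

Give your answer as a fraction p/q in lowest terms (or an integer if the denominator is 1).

Answer: 6872/23539

Derivation:
Let a_i = P(absorbed in s_1 | start in state i).
Boundary conditions: a_s_1 = 1, a_s_6 = 0.
For each transient state i, a_i = sum_j P(i->j) * a_j:
  a_s_2 = 2/15*a_s_1 + 1/5*a_s_2 + 2/15*a_s_3 + 2/5*a_s_4 + 1/15*a_s_5 + 1/15*a_s_6
  a_s_3 = 2/15*a_s_1 + 1/3*a_s_2 + 2/15*a_s_3 + 0*a_s_4 + 1/3*a_s_5 + 1/15*a_s_6
  a_s_4 = 1/15*a_s_1 + 1/15*a_s_2 + 1/5*a_s_3 + 0*a_s_4 + 3/5*a_s_5 + 1/15*a_s_6
  a_s_5 = 1/5*a_s_1 + 0*a_s_2 + 1/15*a_s_3 + 1/15*a_s_4 + 2/15*a_s_5 + 8/15*a_s_6

Substituting a_s_1 = 1 and a_s_6 = 0, rearrange to (I - Q) a = r where r[i] = P(i -> s_1):
  [4/5, -2/15, -2/5, -1/15] . (a_s_2, a_s_3, a_s_4, a_s_5) = 2/15
  [-1/3, 13/15, 0, -1/3] . (a_s_2, a_s_3, a_s_4, a_s_5) = 2/15
  [-1/15, -1/5, 1, -3/5] . (a_s_2, a_s_3, a_s_4, a_s_5) = 1/15
  [0, -1/15, -1/15, 13/15] . (a_s_2, a_s_3, a_s_4, a_s_5) = 1/5

Solving yields:
  a_s_2 = 10430/23539
  a_s_3 = 10276/23539
  a_s_4 = 8443/23539
  a_s_5 = 6872/23539

Starting state is s_5, so the absorption probability is a_s_5 = 6872/23539.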